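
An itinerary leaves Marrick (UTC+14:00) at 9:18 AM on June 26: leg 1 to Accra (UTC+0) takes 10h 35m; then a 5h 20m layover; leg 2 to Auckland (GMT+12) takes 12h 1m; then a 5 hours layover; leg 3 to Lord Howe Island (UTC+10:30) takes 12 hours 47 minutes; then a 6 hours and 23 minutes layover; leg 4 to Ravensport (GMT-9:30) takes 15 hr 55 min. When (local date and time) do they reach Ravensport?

5:49 AM on June 28

Convert departure to UTC: 9:18 AM − 14:00 = 7:18 PM UTC on Jun 25.
Add 10 hours 35 minutes leg 1 → 5:53 AM UTC (Jun 26).
Add 5 hours 20 minutes layover in Accra → 11:13 AM UTC.
Add 12 hours 1 minute leg 2 → 11:14 PM UTC.
Add 5 hours layover in Auckland → 4:14 AM UTC (Jun 27).
Add 12 hours and 47 minutes leg 3 → 5:01 PM UTC.
Add 6 hours and 23 minutes layover in Lord Howe Island → 11:24 PM UTC.
Add 15 hours 55 minutes leg 4 → 3:19 PM UTC (Jun 28).
Ravensport is UTC−9:30, so local arrival = 3:19 PM − 9:30 = 5:49 AM on Jun 28.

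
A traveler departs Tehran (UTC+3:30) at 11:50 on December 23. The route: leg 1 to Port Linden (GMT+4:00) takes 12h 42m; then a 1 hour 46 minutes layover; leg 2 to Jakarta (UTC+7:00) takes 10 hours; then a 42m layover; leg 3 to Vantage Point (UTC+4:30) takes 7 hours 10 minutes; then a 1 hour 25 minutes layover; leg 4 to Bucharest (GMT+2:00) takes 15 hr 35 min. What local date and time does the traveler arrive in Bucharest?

11:40 on December 25

Convert departure to UTC: 11:50 − 3:30 = 08:20 UTC on Dec 23.
Add 12 hours and 42 minutes leg 1 → 21:02 UTC.
Add 1 hour 46 minutes layover in Port Linden → 22:48 UTC.
Add 10 hours leg 2 → 08:48 UTC (Dec 24).
Add 42 minutes layover in Jakarta → 09:30 UTC.
Add 7 hours 10 minutes leg 3 → 16:40 UTC.
Add 1 hour and 25 minutes layover in Vantage Point → 18:05 UTC.
Add 15 hours and 35 minutes leg 4 → 09:40 UTC (Dec 25).
Bucharest is UTC+2:00, so local arrival = 09:40 + 2:00 = 11:40 on Dec 25.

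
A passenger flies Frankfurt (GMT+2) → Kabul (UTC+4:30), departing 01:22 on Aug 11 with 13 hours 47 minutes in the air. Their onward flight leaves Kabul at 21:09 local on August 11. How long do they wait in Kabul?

3 hours 30 minutes

Convert departure to UTC: 01:22 − 2:00 = 23:22 UTC on Aug 10.
Add 13 hours and 47 minutes flight time → 13:09 UTC (Aug 11).
Kabul is UTC+4:30, so local arrival = 13:09 + 4:30 = 17:39 on Aug 11.
Layover = 21:09 − 17:39 = 3 hours 30 minutes.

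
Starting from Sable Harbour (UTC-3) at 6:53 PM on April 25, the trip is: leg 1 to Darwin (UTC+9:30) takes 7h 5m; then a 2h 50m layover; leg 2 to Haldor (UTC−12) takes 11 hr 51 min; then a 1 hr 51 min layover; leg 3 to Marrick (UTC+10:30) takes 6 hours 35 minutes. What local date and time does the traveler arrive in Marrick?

2:35 PM on April 27

Convert departure to UTC: 6:53 PM + 3:00 = 9:53 PM UTC on Apr 25.
Add 7 hours and 5 minutes leg 1 → 4:58 AM UTC (Apr 26).
Add 2 hours 50 minutes layover in Darwin → 7:48 AM UTC.
Add 11 hours and 51 minutes leg 2 → 7:39 PM UTC.
Add 1 hour and 51 minutes layover in Haldor → 9:30 PM UTC.
Add 6 hours and 35 minutes leg 3 → 4:05 AM UTC (Apr 27).
Marrick is UTC+10:30, so local arrival = 4:05 AM + 10:30 = 2:35 PM on Apr 27.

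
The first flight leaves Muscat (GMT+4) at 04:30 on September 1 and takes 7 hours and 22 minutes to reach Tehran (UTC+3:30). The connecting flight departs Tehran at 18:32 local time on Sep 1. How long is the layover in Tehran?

Convert departure to UTC: 04:30 − 4:00 = 00:30 UTC on Sep 1.
Add 7 hours 22 minutes flight time → 07:52 UTC.
Tehran is UTC+3:30, so local arrival = 07:52 + 3:30 = 11:22 on Sep 1.
Layover = 18:32 − 11:22 = 7 hours 10 minutes.

7 hours 10 minutes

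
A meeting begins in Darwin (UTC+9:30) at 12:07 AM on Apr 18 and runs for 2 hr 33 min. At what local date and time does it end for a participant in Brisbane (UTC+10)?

3:10 AM on Apr 18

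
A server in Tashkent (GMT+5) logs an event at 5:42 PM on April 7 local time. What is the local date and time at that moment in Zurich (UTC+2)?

2:42 PM on April 7

Zurich is 3:00 behind Tashkent.
Shift by the zone difference: 5:42 PM − 3:00 = 2:42 PM on Apr 7 in Zurich.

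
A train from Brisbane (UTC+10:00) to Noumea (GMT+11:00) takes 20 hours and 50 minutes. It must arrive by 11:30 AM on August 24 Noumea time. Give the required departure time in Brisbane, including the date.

Target arrival in UTC: 11:30 AM − 11:00 = 12:30 AM on Aug 24.
Subtract 20 hours 50 minutes → departure 3:40 AM UTC on Aug 23.
Brisbane is UTC+10:00: 3:40 AM + 10:00 = 1:40 PM on Aug 23.

1:40 PM on August 23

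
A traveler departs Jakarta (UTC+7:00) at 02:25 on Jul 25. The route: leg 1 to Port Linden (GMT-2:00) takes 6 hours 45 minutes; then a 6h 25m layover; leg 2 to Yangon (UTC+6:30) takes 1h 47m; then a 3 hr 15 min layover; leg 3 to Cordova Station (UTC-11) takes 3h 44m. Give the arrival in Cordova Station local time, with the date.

06:21 on Jul 25

Convert departure to UTC: 02:25 − 7:00 = 19:25 UTC on Jul 24.
Add 6 hours and 45 minutes leg 1 → 02:10 UTC (Jul 25).
Add 6 hours and 25 minutes layover in Port Linden → 08:35 UTC.
Add 1 hour and 47 minutes leg 2 → 10:22 UTC.
Add 3 hours 15 minutes layover in Yangon → 13:37 UTC.
Add 3 hours and 44 minutes leg 3 → 17:21 UTC.
Cordova Station is UTC−11:00, so local arrival = 17:21 − 11:00 = 06:21 on Jul 25.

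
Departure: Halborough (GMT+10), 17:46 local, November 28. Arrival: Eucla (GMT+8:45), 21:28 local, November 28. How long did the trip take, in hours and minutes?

Departure in UTC: 17:46 − 10:00 = 07:46 on Nov 28.
Arrival in UTC: 21:28 − 8:45 = 12:43 on Nov 28.
Elapsed = 12:43 − 07:46 = 4 hours 57 minutes.

4 hours 57 minutes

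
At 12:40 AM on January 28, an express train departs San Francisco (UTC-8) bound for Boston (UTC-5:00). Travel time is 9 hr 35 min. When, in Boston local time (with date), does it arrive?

1:15 PM on Jan 28

Boston is 3:00 ahead of San Francisco.
After 9 hours 35 minutes it is 10:15 AM in San Francisco.
Shift by the zone difference: 10:15 AM + 3:00 = 1:15 PM on Jan 28 in Boston.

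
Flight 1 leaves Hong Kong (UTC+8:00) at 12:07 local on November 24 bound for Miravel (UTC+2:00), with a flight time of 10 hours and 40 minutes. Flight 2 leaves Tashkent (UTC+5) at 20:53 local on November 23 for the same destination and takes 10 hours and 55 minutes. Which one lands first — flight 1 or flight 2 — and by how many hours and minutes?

the second, by 11 hours 59 minutes

Flight 1 in UTC: 12:07 − 8:00 = 04:07 on Nov 24.
+10 hours 40 minutes → arrive 14:47 UTC on Nov 24.
Flight 2 in UTC: 20:53 − 5:00 = 15:53 on Nov 23.
+10 hours and 55 minutes → arrive 02:48 UTC on Nov 24.
Flight 2 lands earlier by 11 hours 59 minutes.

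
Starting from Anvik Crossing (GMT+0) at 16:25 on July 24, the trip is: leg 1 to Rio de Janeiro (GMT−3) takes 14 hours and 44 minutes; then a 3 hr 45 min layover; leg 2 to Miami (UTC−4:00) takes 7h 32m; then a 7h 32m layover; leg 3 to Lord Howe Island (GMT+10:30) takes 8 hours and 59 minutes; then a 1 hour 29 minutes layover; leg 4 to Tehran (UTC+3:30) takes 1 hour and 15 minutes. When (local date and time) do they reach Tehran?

Anvik Crossing is at UTC+0, so departure is already 16:25 UTC on Jul 24.
Add 14 hours and 44 minutes leg 1 → 07:09 UTC (Jul 25).
Add 3 hours and 45 minutes layover in Rio de Janeiro → 10:54 UTC.
Add 7 hours and 32 minutes leg 2 → 18:26 UTC.
Add 7 hours and 32 minutes layover in Miami → 01:58 UTC (Jul 26).
Add 8 hours and 59 minutes leg 3 → 10:57 UTC.
Add 1 hour 29 minutes layover in Lord Howe Island → 12:26 UTC.
Add 1 hour and 15 minutes leg 4 → 13:41 UTC.
Tehran is UTC+3:30, so local arrival = 13:41 + 3:30 = 17:11 on Jul 26.

17:11 on July 26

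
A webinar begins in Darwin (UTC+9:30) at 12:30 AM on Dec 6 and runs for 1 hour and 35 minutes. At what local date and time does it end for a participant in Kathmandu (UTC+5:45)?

Convert start to UTC: 12:30 AM − 9:30 = 3:00 PM UTC on Dec 5.
Add 1 hour and 35 minutes duration → 4:35 PM UTC.
Kathmandu is UTC+5:45, so local end time = 4:35 PM + 5:45 = 10:20 PM on Dec 5.

10:20 PM on December 5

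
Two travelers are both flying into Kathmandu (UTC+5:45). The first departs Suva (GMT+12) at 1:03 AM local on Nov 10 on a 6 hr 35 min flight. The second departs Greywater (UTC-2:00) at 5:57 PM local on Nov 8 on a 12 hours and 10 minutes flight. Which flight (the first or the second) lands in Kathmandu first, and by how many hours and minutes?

the second, by 11 hours 31 minutes

Flight 1 in UTC: 1:03 AM − 12:00 = 1:03 PM on Nov 9.
+6 hours and 35 minutes → arrive 7:38 PM UTC on Nov 9.
Flight 2 in UTC: 5:57 PM + 2:00 = 7:57 PM on Nov 8.
+12 hours 10 minutes → arrive 8:07 AM UTC on Nov 9.
Flight 2 lands earlier by 11 hours 31 minutes.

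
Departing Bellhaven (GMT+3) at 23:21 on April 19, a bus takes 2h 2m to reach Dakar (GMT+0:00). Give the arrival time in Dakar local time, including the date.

Convert departure to UTC: 23:21 − 3:00 = 20:21 UTC on Apr 19.
Add 2 hours 2 minutes travel time → 22:23 UTC.
Dakar is UTC+0, so local arrival is the same: 22:23 on Apr 19.

22:23 on Apr 19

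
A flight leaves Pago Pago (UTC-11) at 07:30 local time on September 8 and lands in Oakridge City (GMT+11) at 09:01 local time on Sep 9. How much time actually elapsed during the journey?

3 hours 31 minutes

Oakridge City is 22:00 ahead of Pago Pago.
Clock-face elapsed time (ignoring zones) is 25 hours 31 minutes.
Actual elapsed = 25 hours 31 minutes − 22:00 = 3 hours 31 minutes.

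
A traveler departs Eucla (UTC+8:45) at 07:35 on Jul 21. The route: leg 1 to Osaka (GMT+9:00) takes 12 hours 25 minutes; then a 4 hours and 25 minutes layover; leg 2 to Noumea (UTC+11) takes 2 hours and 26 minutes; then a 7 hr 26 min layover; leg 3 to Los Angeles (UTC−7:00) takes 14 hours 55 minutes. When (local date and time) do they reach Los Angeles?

09:27 on July 22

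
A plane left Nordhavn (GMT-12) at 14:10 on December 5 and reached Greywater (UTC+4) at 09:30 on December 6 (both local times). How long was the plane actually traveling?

Departure in UTC: 14:10 + 12:00 = 02:10 on Dec 6.
Arrival in UTC: 09:30 − 4:00 = 05:30 on Dec 6.
Elapsed = 05:30 − 02:10 = 3 hours 20 minutes.

3 hours 20 minutes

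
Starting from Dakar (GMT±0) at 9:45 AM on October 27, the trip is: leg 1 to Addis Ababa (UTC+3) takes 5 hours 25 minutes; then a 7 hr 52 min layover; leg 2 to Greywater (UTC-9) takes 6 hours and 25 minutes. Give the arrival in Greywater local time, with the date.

8:27 PM on October 27

Dakar is at UTC+0, so departure is already 9:45 AM UTC on Oct 27.
Add 5 hours 25 minutes leg 1 → 3:10 PM UTC.
Add 7 hours 52 minutes layover in Addis Ababa → 11:02 PM UTC.
Add 6 hours 25 minutes leg 2 → 5:27 AM UTC (Oct 28).
Greywater is UTC−9:00, so local arrival = 5:27 AM − 9:00 = 8:27 PM on Oct 27.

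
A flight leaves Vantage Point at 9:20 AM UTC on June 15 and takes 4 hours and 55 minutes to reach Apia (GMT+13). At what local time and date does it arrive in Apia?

3:15 AM on Jun 16

Departure is given in UTC: 9:20 AM on Jun 15.
Add 4 hours and 55 minutes → 2:15 PM UTC.
Apia is UTC+13:00: 2:15 PM + 13:00 = 3:15 AM on Jun 16.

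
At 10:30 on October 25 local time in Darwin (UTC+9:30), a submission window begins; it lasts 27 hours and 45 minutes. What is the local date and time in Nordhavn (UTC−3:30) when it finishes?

Convert start to UTC: 10:30 − 9:30 = 01:00 UTC on Oct 25.
Add 27 hours 45 minutes duration → 04:45 UTC (Oct 26).
Nordhavn is UTC−3:30, so local end time = 04:45 − 3:30 = 01:15 on Oct 26.

01:15 on October 26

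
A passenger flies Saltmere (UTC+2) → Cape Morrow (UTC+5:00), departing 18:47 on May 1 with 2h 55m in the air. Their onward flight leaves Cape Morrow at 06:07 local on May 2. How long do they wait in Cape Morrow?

Convert departure to UTC: 18:47 − 2:00 = 16:47 UTC on May 1.
Add 2 hours 55 minutes flight time → 19:42 UTC.
Cape Morrow is UTC+5:00, so local arrival = 19:42 + 5:00 = 00:42 on May 2.
Layover = 06:07 − 00:42 = 5 hours 25 minutes.

5 hours 25 minutes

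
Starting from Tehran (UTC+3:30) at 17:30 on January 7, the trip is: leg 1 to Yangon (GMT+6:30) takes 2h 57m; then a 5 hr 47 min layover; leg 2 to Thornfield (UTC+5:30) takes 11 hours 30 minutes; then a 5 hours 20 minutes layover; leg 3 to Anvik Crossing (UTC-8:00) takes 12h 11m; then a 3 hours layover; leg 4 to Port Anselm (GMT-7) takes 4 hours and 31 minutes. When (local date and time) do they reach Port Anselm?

Convert departure to UTC: 17:30 − 3:30 = 14:00 UTC on Jan 7.
Add 2 hours 57 minutes leg 1 → 16:57 UTC.
Add 5 hours and 47 minutes layover in Yangon → 22:44 UTC.
Add 11 hours and 30 minutes leg 2 → 10:14 UTC (Jan 8).
Add 5 hours and 20 minutes layover in Thornfield → 15:34 UTC.
Add 12 hours and 11 minutes leg 3 → 03:45 UTC (Jan 9).
Add 3 hours layover in Anvik Crossing → 06:45 UTC.
Add 4 hours and 31 minutes leg 4 → 11:16 UTC.
Port Anselm is UTC−7:00, so local arrival = 11:16 − 7:00 = 04:16 on Jan 9.

04:16 on January 9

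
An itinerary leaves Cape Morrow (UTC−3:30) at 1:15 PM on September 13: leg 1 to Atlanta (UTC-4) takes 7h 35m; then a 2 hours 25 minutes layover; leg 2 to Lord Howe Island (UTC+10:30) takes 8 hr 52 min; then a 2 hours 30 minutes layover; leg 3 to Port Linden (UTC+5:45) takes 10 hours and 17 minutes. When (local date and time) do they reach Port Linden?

6:09 AM on September 15

Convert departure to UTC: 1:15 PM + 3:30 = 4:45 PM UTC on Sep 13.
Add 7 hours and 35 minutes leg 1 → 12:20 AM UTC (Sep 14).
Add 2 hours 25 minutes layover in Atlanta → 2:45 AM UTC.
Add 8 hours 52 minutes leg 2 → 11:37 AM UTC.
Add 2 hours and 30 minutes layover in Lord Howe Island → 2:07 PM UTC.
Add 10 hours and 17 minutes leg 3 → 12:24 AM UTC (Sep 15).
Port Linden is UTC+5:45, so local arrival = 12:24 AM + 5:45 = 6:09 AM on Sep 15.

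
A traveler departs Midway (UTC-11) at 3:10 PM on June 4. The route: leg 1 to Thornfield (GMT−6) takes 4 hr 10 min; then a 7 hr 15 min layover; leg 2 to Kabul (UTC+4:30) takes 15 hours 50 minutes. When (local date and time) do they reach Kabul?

9:55 AM on Jun 6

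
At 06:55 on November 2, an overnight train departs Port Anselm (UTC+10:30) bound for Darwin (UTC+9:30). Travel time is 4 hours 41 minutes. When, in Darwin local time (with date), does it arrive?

10:36 on November 2

Darwin is 1:00 behind Port Anselm.
After 4 hours 41 minutes it is 11:36 in Port Anselm.
Shift by the zone difference: 11:36 − 1:00 = 10:36 on Nov 2 in Darwin.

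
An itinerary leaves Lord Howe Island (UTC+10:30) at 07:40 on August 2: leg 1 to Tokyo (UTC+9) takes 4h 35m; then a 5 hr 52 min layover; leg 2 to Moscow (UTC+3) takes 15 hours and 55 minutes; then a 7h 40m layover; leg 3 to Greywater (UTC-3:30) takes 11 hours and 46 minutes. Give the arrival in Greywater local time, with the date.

15:28 on Aug 3

Convert departure to UTC: 07:40 − 10:30 = 21:10 UTC on Aug 1.
Add 4 hours 35 minutes leg 1 → 01:45 UTC (Aug 2).
Add 5 hours 52 minutes layover in Tokyo → 07:37 UTC.
Add 15 hours 55 minutes leg 2 → 23:32 UTC.
Add 7 hours and 40 minutes layover in Moscow → 07:12 UTC (Aug 3).
Add 11 hours 46 minutes leg 3 → 18:58 UTC.
Greywater is UTC−3:30, so local arrival = 18:58 − 3:30 = 15:28 on Aug 3.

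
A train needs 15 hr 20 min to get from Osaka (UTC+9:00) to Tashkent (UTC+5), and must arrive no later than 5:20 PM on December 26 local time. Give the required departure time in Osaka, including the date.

6:00 AM on December 26

Target arrival in UTC: 5:20 PM − 5:00 = 12:20 PM on Dec 26.
Subtract 15 hours and 20 minutes → departure 9:00 PM UTC on Dec 25.
Osaka is UTC+9:00: 9:00 PM + 9:00 = 6:00 AM on Dec 26.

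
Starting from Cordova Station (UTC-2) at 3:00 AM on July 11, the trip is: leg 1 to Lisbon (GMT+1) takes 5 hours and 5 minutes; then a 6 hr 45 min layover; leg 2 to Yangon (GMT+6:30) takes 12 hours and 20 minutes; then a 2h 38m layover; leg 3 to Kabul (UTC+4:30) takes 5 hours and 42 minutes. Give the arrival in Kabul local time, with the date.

6:00 PM on July 12

Convert departure to UTC: 3:00 AM + 2:00 = 5:00 AM UTC on Jul 11.
Add 5 hours 5 minutes leg 1 → 10:05 AM UTC.
Add 6 hours and 45 minutes layover in Lisbon → 4:50 PM UTC.
Add 12 hours and 20 minutes leg 2 → 5:10 AM UTC (Jul 12).
Add 2 hours and 38 minutes layover in Yangon → 7:48 AM UTC.
Add 5 hours and 42 minutes leg 3 → 1:30 PM UTC.
Kabul is UTC+4:30, so local arrival = 1:30 PM + 4:30 = 6:00 PM on Jul 12.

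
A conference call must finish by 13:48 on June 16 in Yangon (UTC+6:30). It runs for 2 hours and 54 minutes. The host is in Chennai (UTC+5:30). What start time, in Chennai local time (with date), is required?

09:54 on June 16

Target end time in UTC: 13:48 − 6:30 = 07:18 on Jun 16.
Subtract 2 hours and 54 minutes → start 04:24 UTC on Jun 16.
Chennai is UTC+5:30: 04:24 + 5:30 = 09:54 on Jun 16.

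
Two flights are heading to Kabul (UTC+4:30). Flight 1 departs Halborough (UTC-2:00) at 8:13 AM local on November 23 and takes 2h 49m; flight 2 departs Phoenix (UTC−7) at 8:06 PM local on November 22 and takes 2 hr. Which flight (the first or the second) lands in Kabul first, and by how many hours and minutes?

Flight 1 in UTC: 8:13 AM + 2:00 = 10:13 AM on Nov 23.
+2 hours 49 minutes → arrive 1:02 PM UTC on Nov 23.
Flight 2 in UTC: 8:06 PM + 7:00 = 3:06 AM on Nov 23.
+2 hours → arrive 5:06 AM UTC on Nov 23.
Flight 2 lands earlier by 7 hours 56 minutes.

the second, by 7 hours 56 minutes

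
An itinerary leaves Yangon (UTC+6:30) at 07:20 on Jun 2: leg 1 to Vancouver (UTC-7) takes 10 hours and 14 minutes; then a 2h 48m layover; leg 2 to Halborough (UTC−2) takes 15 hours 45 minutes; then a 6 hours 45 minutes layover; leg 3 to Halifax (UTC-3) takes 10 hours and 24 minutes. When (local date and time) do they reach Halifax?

19:46 on June 3

Convert departure to UTC: 07:20 − 6:30 = 00:50 UTC on Jun 2.
Add 10 hours 14 minutes leg 1 → 11:04 UTC.
Add 2 hours and 48 minutes layover in Vancouver → 13:52 UTC.
Add 15 hours and 45 minutes leg 2 → 05:37 UTC (Jun 3).
Add 6 hours and 45 minutes layover in Halborough → 12:22 UTC.
Add 10 hours and 24 minutes leg 3 → 22:46 UTC.
Halifax is UTC−3:00, so local arrival = 22:46 − 3:00 = 19:46 on Jun 3.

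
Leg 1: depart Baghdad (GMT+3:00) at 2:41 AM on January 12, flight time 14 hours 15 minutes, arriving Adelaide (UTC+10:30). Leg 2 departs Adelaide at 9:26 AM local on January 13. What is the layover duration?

Convert departure to UTC: 2:41 AM − 3:00 = 11:41 PM UTC on Jan 11.
Add 14 hours 15 minutes flight time → 1:56 PM UTC (Jan 12).
Adelaide is UTC+10:30, so local arrival = 1:56 PM + 10:30 = 12:26 AM on Jan 13.
Layover = 9:26 AM − 12:26 AM = 9 hours.

9 hours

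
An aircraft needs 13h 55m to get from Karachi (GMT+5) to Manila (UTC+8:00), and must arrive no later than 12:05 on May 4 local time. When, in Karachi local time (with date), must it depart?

Target arrival in UTC: 12:05 − 8:00 = 04:05 on May 4.
Subtract 13 hours and 55 minutes → departure 14:10 UTC on May 3.
Karachi is UTC+5:00: 14:10 + 5:00 = 19:10 on May 3.

19:10 on May 3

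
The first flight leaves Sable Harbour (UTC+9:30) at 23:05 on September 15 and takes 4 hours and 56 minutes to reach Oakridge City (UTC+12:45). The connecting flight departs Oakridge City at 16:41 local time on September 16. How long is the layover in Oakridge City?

9 hours 25 minutes

Convert departure to UTC: 23:05 − 9:30 = 13:35 UTC on Sep 15.
Add 4 hours and 56 minutes flight time → 18:31 UTC.
Oakridge City is UTC+12:45, so local arrival = 18:31 + 12:45 = 07:16 on Sep 16.
Layover = 16:41 − 07:16 = 9 hours 25 minutes.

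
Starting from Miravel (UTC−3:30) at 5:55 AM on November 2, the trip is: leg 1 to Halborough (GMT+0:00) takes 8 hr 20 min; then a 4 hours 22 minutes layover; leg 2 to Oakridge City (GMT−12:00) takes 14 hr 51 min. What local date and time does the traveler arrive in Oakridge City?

Convert departure to UTC: 5:55 AM + 3:30 = 9:25 AM UTC on Nov 2.
Add 8 hours and 20 minutes leg 1 → 5:45 PM UTC.
Add 4 hours 22 minutes layover in Halborough → 10:07 PM UTC.
Add 14 hours and 51 minutes leg 2 → 12:58 PM UTC (Nov 3).
Oakridge City is UTC−12:00, so local arrival = 12:58 PM − 12:00 = 12:58 AM on Nov 3.

12:58 AM on November 3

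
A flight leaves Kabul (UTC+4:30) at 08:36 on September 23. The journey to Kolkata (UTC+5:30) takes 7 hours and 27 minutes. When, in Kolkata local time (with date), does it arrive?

17:03 on Sep 23

Convert departure to UTC: 08:36 − 4:30 = 04:06 UTC on Sep 23.
Add 7 hours and 27 minutes travel time → 11:33 UTC.
Kolkata is UTC+5:30, so local arrival = 11:33 + 5:30 = 17:03 on Sep 23.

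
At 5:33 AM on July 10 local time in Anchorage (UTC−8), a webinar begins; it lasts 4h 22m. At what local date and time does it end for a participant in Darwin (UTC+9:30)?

3:25 AM on July 11

Convert start to UTC: 5:33 AM + 8:00 = 1:33 PM UTC on Jul 10.
Add 4 hours and 22 minutes duration → 5:55 PM UTC.
Darwin is UTC+9:30, so local end time = 5:55 PM + 9:30 = 3:25 AM on Jul 11.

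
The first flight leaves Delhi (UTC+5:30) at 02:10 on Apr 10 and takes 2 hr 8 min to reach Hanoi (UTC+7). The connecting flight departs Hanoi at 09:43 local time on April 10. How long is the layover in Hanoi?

Convert departure to UTC: 02:10 − 5:30 = 20:40 UTC on Apr 9.
Add 2 hours and 8 minutes flight time → 22:48 UTC.
Hanoi is UTC+7:00, so local arrival = 22:48 + 7:00 = 05:48 on Apr 10.
Layover = 09:43 − 05:48 = 3 hours 55 minutes.

3 hours 55 minutes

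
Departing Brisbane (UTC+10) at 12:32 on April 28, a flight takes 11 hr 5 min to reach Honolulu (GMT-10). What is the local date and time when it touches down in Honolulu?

03:37 on April 28

Convert departure to UTC: 12:32 − 10:00 = 02:32 UTC on Apr 28.
Add 11 hours 5 minutes travel time → 13:37 UTC.
Honolulu is UTC−10:00, so local arrival = 13:37 − 10:00 = 03:37 on Apr 28.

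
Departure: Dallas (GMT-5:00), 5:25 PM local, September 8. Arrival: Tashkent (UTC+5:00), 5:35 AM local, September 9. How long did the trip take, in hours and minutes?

Departure in UTC: 5:25 PM + 5:00 = 10:25 PM on Sep 8.
Arrival in UTC: 5:35 AM − 5:00 = 12:35 AM on Sep 9.
Elapsed = 12:35 AM − 10:25 PM (+1 day) = 2 hours 10 minutes.

2 hours 10 minutes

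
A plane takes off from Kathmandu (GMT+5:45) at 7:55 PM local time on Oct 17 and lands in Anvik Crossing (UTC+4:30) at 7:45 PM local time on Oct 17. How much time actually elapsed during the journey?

Departure in UTC: 7:55 PM − 5:45 = 2:10 PM on Oct 17.
Arrival in UTC: 7:45 PM − 4:30 = 3:15 PM on Oct 17.
Elapsed = 3:15 PM − 2:10 PM = 1 hour 5 minutes.

1 hour 5 minutes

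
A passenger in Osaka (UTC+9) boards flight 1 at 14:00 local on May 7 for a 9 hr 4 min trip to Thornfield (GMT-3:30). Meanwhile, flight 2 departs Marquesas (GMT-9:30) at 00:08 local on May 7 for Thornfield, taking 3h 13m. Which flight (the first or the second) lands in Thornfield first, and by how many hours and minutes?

the second, by 1 hour 13 minutes

Flight 1 in UTC: 14:00 − 9:00 = 05:00 on May 7.
+9 hours and 4 minutes → arrive 14:04 UTC on May 7.
Flight 2 in UTC: 00:08 + 9:30 = 09:38 on May 7.
+3 hours 13 minutes → arrive 12:51 UTC on May 7.
Flight 2 lands earlier by 1 hour 13 minutes.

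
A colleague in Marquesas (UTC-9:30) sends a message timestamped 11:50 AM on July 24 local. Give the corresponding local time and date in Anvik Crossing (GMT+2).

11:20 PM on July 24

In UTC: 11:50 AM + 9:30 = 9:20 PM on Jul 24.
Anvik Crossing is UTC+2:00: 9:20 PM + 2:00 = 11:20 PM on Jul 24.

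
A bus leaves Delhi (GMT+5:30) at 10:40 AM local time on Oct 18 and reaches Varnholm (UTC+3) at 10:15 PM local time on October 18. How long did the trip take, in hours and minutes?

14 hours 5 minutes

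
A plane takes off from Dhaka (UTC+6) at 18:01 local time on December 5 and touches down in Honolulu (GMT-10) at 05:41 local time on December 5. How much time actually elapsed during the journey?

Honolulu is 16:00 behind Dhaka.
Clock-face elapsed time (ignoring zones) is −12 hours 20 minutes.
Actual elapsed = −12 hours 20 minutes + 16:00 = 3 hours 40 minutes.

3 hours 40 minutes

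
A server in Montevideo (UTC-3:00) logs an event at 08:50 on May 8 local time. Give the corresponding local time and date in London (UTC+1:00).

12:50 on May 8

In UTC: 08:50 + 3:00 = 11:50 on May 8.
London is UTC+1:00: 11:50 + 1:00 = 12:50 on May 8.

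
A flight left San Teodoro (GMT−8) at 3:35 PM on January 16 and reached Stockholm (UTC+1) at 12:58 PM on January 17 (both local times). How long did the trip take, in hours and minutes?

Departure in UTC: 3:35 PM + 8:00 = 11:35 PM on Jan 16.
Arrival in UTC: 12:58 PM − 1:00 = 11:58 AM on Jan 17.
Elapsed = 11:58 AM − 11:35 PM (+1 day) = 12 hours 23 minutes.

12 hours 23 minutes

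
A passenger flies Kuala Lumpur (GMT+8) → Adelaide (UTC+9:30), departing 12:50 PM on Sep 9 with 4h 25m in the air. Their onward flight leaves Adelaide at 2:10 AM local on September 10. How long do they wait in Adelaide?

7 hours 25 minutes

Convert departure to UTC: 12:50 PM − 8:00 = 4:50 AM UTC on Sep 9.
Add 4 hours 25 minutes flight time → 9:15 AM UTC.
Adelaide is UTC+9:30, so local arrival = 9:15 AM + 9:30 = 6:45 PM on Sep 9.
Layover = 2:10 AM − 6:45 PM (+1 day) = 7 hours 25 minutes.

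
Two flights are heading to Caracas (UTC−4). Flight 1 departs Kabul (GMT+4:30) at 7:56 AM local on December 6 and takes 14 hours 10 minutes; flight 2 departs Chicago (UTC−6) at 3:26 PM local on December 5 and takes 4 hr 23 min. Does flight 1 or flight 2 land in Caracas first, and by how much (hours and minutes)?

the second, by 15 hours 47 minutes

Flight 1 in UTC: 7:56 AM − 4:30 = 3:26 AM on Dec 6.
+14 hours and 10 minutes → arrive 5:36 PM UTC on Dec 6.
Flight 2 in UTC: 3:26 PM + 6:00 = 9:26 PM on Dec 5.
+4 hours 23 minutes → arrive 1:49 AM UTC on Dec 6.
Flight 2 lands earlier by 15 hours 47 minutes.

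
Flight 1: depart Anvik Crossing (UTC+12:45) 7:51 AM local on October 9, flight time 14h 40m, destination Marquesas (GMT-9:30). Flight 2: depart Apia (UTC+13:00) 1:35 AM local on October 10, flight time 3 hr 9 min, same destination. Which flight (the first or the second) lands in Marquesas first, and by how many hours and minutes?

the first, by 5 hours 58 minutes

Flight 1 in UTC: 7:51 AM − 12:45 = 7:06 PM on Oct 8.
+14 hours and 40 minutes → arrive 9:46 AM UTC on Oct 9.
Flight 2 in UTC: 1:35 AM − 13:00 = 12:35 PM on Oct 9.
+3 hours 9 minutes → arrive 3:44 PM UTC on Oct 9.
Flight 1 lands earlier by 5 hours 58 minutes.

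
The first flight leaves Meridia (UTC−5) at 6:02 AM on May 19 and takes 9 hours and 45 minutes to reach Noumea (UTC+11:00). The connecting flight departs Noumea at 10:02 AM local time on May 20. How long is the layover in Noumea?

2 hours 15 minutes

Convert departure to UTC: 6:02 AM + 5:00 = 11:02 AM UTC on May 19.
Add 9 hours 45 minutes flight time → 8:47 PM UTC.
Noumea is UTC+11:00, so local arrival = 8:47 PM + 11:00 = 7:47 AM on May 20.
Layover = 10:02 AM − 7:47 AM = 2 hours 15 minutes.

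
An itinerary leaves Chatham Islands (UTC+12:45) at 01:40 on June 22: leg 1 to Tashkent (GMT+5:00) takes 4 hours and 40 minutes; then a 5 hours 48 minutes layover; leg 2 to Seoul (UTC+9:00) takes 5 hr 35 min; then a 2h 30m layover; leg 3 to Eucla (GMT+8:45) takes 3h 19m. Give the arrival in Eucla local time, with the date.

Convert departure to UTC: 01:40 − 12:45 = 12:55 UTC on Jun 21.
Add 4 hours 40 minutes leg 1 → 17:35 UTC.
Add 5 hours 48 minutes layover in Tashkent → 23:23 UTC.
Add 5 hours 35 minutes leg 2 → 04:58 UTC (Jun 22).
Add 2 hours and 30 minutes layover in Seoul → 07:28 UTC.
Add 3 hours 19 minutes leg 3 → 10:47 UTC.
Eucla is UTC+8:45, so local arrival = 10:47 + 8:45 = 19:32 on Jun 22.

19:32 on Jun 22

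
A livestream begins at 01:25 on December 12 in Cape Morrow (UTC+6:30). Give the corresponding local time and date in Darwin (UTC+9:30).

04:25 on December 12

Darwin is 3:00 ahead of Cape Morrow.
Shift by the zone difference: 01:25 + 3:00 = 04:25 on Dec 12 in Darwin.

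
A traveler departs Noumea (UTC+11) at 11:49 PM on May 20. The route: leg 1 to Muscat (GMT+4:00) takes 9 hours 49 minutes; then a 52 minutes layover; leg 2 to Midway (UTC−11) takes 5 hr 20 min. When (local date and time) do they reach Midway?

Convert departure to UTC: 11:49 PM − 11:00 = 12:49 PM UTC on May 20.
Add 9 hours 49 minutes leg 1 → 10:38 PM UTC.
Add 52 minutes layover in Muscat → 11:30 PM UTC.
Add 5 hours and 20 minutes leg 2 → 4:50 AM UTC (May 21).
Midway is UTC−11:00, so local arrival = 4:50 AM − 11:00 = 5:50 PM on May 20.

5:50 PM on May 20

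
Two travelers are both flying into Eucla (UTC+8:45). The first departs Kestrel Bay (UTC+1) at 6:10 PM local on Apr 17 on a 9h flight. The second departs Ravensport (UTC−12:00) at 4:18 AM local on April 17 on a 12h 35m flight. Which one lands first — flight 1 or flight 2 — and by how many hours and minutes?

the first, by 2 hours 43 minutes

Flight 1 in UTC: 6:10 PM − 1:00 = 5:10 PM on Apr 17.
+9 hours → arrive 2:10 AM UTC on Apr 18.
Flight 2 in UTC: 4:18 AM + 12:00 = 4:18 PM on Apr 17.
+12 hours and 35 minutes → arrive 4:53 AM UTC on Apr 18.
Flight 1 lands earlier by 2 hours 43 minutes.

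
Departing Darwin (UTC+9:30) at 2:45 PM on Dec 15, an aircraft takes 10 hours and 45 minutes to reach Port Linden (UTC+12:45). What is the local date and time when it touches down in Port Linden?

4:45 AM on December 16

Convert departure to UTC: 2:45 PM − 9:30 = 5:15 AM UTC on Dec 15.
Add 10 hours and 45 minutes travel time → 4:00 PM UTC.
Port Linden is UTC+12:45, so local arrival = 4:00 PM + 12:45 = 4:45 AM on Dec 16.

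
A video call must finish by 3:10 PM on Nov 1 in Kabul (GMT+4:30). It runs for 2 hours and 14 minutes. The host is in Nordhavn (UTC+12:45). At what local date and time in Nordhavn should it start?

Target end time in UTC: 3:10 PM − 4:30 = 10:40 AM on Nov 1.
Subtract 2 hours 14 minutes → start 8:26 AM UTC on Nov 1.
Nordhavn is UTC+12:45: 8:26 AM + 12:45 = 9:11 PM on Nov 1.

9:11 PM on Nov 1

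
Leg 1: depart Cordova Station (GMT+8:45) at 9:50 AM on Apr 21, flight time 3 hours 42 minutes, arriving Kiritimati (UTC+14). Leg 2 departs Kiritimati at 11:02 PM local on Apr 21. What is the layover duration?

4 hours 15 minutes

Convert departure to UTC: 9:50 AM − 8:45 = 1:05 AM UTC on Apr 21.
Add 3 hours 42 minutes flight time → 4:47 AM UTC.
Kiritimati is UTC+14:00, so local arrival = 4:47 AM + 14:00 = 6:47 PM on Apr 21.
Layover = 11:02 PM − 6:47 PM = 4 hours 15 minutes.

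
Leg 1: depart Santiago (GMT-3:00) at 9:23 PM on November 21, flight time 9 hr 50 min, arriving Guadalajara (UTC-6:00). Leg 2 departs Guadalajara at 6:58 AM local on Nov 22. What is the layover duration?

2 hours 45 minutes

Convert departure to UTC: 9:23 PM + 3:00 = 12:23 AM UTC on Nov 22.
Add 9 hours 50 minutes flight time → 10:13 AM UTC.
Guadalajara is UTC−6:00, so local arrival = 10:13 AM − 6:00 = 4:13 AM on Nov 22.
Layover = 6:58 AM − 4:13 AM = 2 hours 45 minutes.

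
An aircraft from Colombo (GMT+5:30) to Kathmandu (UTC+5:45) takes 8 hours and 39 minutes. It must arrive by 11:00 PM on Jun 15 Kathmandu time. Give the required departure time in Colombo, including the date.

2:06 PM on June 15

Target arrival in UTC: 11:00 PM − 5:45 = 5:15 PM on Jun 15.
Subtract 8 hours 39 minutes → departure 8:36 AM UTC on Jun 15.
Colombo is UTC+5:30: 8:36 AM + 5:30 = 2:06 PM on Jun 15.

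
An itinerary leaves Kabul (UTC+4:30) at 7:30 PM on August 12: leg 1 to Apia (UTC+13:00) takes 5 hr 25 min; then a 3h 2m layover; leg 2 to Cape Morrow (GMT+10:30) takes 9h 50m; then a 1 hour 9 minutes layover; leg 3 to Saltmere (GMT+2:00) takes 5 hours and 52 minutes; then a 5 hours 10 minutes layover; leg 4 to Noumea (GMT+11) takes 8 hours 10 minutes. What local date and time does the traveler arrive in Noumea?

Convert departure to UTC: 7:30 PM − 4:30 = 3:00 PM UTC on Aug 12.
Add 5 hours and 25 minutes leg 1 → 8:25 PM UTC.
Add 3 hours and 2 minutes layover in Apia → 11:27 PM UTC.
Add 9 hours 50 minutes leg 2 → 9:17 AM UTC (Aug 13).
Add 1 hour 9 minutes layover in Cape Morrow → 10:26 AM UTC.
Add 5 hours and 52 minutes leg 3 → 4:18 PM UTC.
Add 5 hours and 10 minutes layover in Saltmere → 9:28 PM UTC.
Add 8 hours and 10 minutes leg 4 → 5:38 AM UTC (Aug 14).
Noumea is UTC+11:00, so local arrival = 5:38 AM + 11:00 = 4:38 PM on Aug 14.

4:38 PM on August 14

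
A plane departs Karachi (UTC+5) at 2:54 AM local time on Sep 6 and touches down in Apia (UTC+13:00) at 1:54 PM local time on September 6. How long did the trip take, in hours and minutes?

Departure in UTC: 2:54 AM − 5:00 = 9:54 PM on Sep 5.
Arrival in UTC: 1:54 PM − 13:00 = 12:54 AM on Sep 6.
Elapsed = 12:54 AM − 9:54 PM (+1 day) = 3 hours.

3 hours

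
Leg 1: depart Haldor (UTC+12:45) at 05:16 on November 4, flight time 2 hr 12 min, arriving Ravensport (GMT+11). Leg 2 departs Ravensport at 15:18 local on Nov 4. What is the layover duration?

Convert departure to UTC: 05:16 − 12:45 = 16:31 UTC on Nov 3.
Add 2 hours 12 minutes flight time → 18:43 UTC.
Ravensport is UTC+11:00, so local arrival = 18:43 + 11:00 = 05:43 on Nov 4.
Layover = 15:18 − 05:43 = 9 hours 35 minutes.

9 hours 35 minutes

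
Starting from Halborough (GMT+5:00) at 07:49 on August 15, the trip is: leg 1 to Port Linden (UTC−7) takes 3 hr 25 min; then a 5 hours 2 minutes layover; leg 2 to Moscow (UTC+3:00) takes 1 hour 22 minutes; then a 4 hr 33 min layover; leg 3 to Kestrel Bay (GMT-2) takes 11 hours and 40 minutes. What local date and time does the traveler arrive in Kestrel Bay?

02:51 on August 16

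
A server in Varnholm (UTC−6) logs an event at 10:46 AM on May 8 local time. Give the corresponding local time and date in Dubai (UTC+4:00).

In UTC: 10:46 AM + 6:00 = 4:46 PM on May 8.
Dubai is UTC+4:00: 4:46 PM + 4:00 = 8:46 PM on May 8.

8:46 PM on May 8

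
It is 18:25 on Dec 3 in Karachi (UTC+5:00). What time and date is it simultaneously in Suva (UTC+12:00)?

01:25 on Dec 4

In UTC: 18:25 − 5:00 = 13:25 on Dec 3.
Suva is UTC+12:00: 13:25 + 12:00 = 01:25 on Dec 4.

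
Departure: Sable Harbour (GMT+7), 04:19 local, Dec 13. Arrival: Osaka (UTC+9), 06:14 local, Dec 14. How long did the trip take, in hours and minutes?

23 hours 55 minutes

Departure in UTC: 04:19 − 7:00 = 21:19 on Dec 12.
Arrival in UTC: 06:14 − 9:00 = 21:14 on Dec 13.
Elapsed = 21:14 − 21:19 (+1 day) = 23 hours 55 minutes.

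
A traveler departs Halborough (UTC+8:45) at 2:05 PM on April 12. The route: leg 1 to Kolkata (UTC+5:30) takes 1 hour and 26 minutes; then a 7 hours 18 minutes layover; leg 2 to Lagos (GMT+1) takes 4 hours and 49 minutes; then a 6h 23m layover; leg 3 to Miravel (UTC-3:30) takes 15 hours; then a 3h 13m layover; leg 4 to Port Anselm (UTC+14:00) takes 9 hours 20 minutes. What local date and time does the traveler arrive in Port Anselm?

Convert departure to UTC: 2:05 PM − 8:45 = 5:20 AM UTC on Apr 12.
Add 1 hour 26 minutes leg 1 → 6:46 AM UTC.
Add 7 hours and 18 minutes layover in Kolkata → 2:04 PM UTC.
Add 4 hours 49 minutes leg 2 → 6:53 PM UTC.
Add 6 hours and 23 minutes layover in Lagos → 1:16 AM UTC (Apr 13).
Add 15 hours leg 3 → 4:16 PM UTC.
Add 3 hours and 13 minutes layover in Miravel → 7:29 PM UTC.
Add 9 hours and 20 minutes leg 4 → 4:49 AM UTC (Apr 14).
Port Anselm is UTC+14:00, so local arrival = 4:49 AM + 14:00 = 6:49 PM on Apr 14.

6:49 PM on April 14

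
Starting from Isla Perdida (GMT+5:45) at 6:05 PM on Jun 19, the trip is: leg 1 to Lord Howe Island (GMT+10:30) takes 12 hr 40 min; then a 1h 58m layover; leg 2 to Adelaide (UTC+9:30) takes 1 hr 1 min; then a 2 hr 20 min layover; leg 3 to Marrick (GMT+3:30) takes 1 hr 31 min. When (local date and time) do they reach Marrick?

11:20 AM on Jun 20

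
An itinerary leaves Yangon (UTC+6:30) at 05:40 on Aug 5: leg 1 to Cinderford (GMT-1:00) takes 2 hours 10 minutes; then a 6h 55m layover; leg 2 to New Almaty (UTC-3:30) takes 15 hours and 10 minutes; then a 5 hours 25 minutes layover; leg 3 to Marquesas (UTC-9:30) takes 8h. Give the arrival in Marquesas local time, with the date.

Convert departure to UTC: 05:40 − 6:30 = 23:10 UTC on Aug 4.
Add 2 hours and 10 minutes leg 1 → 01:20 UTC (Aug 5).
Add 6 hours and 55 minutes layover in Cinderford → 08:15 UTC.
Add 15 hours 10 minutes leg 2 → 23:25 UTC.
Add 5 hours 25 minutes layover in New Almaty → 04:50 UTC (Aug 6).
Add 8 hours leg 3 → 12:50 UTC.
Marquesas is UTC−9:30, so local arrival = 12:50 − 9:30 = 03:20 on Aug 6.

03:20 on August 6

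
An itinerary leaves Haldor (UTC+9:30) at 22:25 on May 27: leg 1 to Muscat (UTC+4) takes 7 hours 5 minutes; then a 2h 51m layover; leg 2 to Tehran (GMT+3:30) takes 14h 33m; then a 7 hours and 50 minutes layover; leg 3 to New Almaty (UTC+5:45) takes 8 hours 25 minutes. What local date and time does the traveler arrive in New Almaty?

Convert departure to UTC: 22:25 − 9:30 = 12:55 UTC on May 27.
Add 7 hours and 5 minutes leg 1 → 20:00 UTC.
Add 2 hours 51 minutes layover in Muscat → 22:51 UTC.
Add 14 hours 33 minutes leg 2 → 13:24 UTC (May 28).
Add 7 hours 50 minutes layover in Tehran → 21:14 UTC.
Add 8 hours and 25 minutes leg 3 → 05:39 UTC (May 29).
New Almaty is UTC+5:45, so local arrival = 05:39 + 5:45 = 11:24 on May 29.

11:24 on May 29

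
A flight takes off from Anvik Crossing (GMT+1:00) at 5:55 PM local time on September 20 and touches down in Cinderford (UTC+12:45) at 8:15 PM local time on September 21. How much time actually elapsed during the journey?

14 hours 35 minutes

Cinderford is 11:45 ahead of Anvik Crossing.
Clock-face elapsed time (ignoring zones) is 26 hours 20 minutes.
Actual elapsed = 26 hours 20 minutes − 11:45 = 14 hours 35 minutes.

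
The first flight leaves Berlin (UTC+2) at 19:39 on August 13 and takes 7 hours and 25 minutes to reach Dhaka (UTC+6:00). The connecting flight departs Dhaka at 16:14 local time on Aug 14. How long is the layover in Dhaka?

9 hours 10 minutes

Convert departure to UTC: 19:39 − 2:00 = 17:39 UTC on Aug 13.
Add 7 hours 25 minutes flight time → 01:04 UTC (Aug 14).
Dhaka is UTC+6:00, so local arrival = 01:04 + 6:00 = 07:04 on Aug 14.
Layover = 16:14 − 07:04 = 9 hours 10 minutes.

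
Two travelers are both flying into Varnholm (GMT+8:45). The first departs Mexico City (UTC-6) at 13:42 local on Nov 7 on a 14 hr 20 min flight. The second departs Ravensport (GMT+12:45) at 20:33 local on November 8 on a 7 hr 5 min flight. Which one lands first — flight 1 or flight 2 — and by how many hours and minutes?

Flight 1 in UTC: 13:42 + 6:00 = 19:42 on Nov 7.
+14 hours 20 minutes → arrive 10:02 UTC on Nov 8.
Flight 2 in UTC: 20:33 − 12:45 = 07:48 on Nov 8.
+7 hours 5 minutes → arrive 14:53 UTC on Nov 8.
Flight 1 lands earlier by 4 hours 51 minutes.

the first, by 4 hours 51 minutes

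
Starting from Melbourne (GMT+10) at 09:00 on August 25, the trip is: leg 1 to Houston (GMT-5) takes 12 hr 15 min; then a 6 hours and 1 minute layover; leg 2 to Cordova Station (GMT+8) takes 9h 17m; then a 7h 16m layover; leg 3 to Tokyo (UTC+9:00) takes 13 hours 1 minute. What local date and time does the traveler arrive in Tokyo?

Convert departure to UTC: 09:00 − 10:00 = 23:00 UTC on Aug 24.
Add 12 hours and 15 minutes leg 1 → 11:15 UTC (Aug 25).
Add 6 hours and 1 minute layover in Houston → 17:16 UTC.
Add 9 hours 17 minutes leg 2 → 02:33 UTC (Aug 26).
Add 7 hours 16 minutes layover in Cordova Station → 09:49 UTC.
Add 13 hours 1 minute leg 3 → 22:50 UTC.
Tokyo is UTC+9:00, so local arrival = 22:50 + 9:00 = 07:50 on Aug 27.

07:50 on Aug 27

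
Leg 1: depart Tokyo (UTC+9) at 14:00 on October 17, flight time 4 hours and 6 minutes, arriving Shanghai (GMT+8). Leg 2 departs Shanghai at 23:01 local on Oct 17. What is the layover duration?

Convert departure to UTC: 14:00 − 9:00 = 05:00 UTC on Oct 17.
Add 4 hours 6 minutes flight time → 09:06 UTC.
Shanghai is UTC+8:00, so local arrival = 09:06 + 8:00 = 17:06 on Oct 17.
Layover = 23:01 − 17:06 = 5 hours 55 minutes.

5 hours 55 minutes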